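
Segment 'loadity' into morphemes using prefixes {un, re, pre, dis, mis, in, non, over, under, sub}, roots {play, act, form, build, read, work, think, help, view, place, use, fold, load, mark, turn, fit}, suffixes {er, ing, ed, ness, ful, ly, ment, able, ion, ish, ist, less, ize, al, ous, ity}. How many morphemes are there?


Segmenting 'loadity' against the inventory:
  'load' -> root (morpheme 1)
  'ity' -> suffix (morpheme 2)
Total morphemes: 2

2


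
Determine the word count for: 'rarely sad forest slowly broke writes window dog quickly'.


Counting words by splitting on spaces:
  Word 1: 'rarely'
  Word 2: 'sad'
  Word 3: 'forest'
  Word 4: 'slowly'
  Word 5: 'broke'
  Word 6: 'writes'
  Word 7: 'window'
  Word 8: 'dog'
  Word 9: 'quickly'
Total words: 9

9


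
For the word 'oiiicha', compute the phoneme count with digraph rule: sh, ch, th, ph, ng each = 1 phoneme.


Parsing 'oiiicha' greedily, digraphs first:
  'o' -> vowel phoneme (phonemes so far: 1)
  'i' -> vowel phoneme (phonemes so far: 2)
  'i' -> vowel phoneme (phonemes so far: 3)
  'i' -> vowel phoneme (phonemes so far: 4)
  'ch' -> digraph (1 consonant phoneme) (phonemes so far: 5)
  'a' -> vowel phoneme (phonemes so far: 6)
Total phonemes: 6

6


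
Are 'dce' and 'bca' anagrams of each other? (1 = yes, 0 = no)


Sort characters of 'dce': 'cde'
Sort characters of 'bca': 'abc'
Sorted forms differ -> they are NOT anagrams
Result: 0

0


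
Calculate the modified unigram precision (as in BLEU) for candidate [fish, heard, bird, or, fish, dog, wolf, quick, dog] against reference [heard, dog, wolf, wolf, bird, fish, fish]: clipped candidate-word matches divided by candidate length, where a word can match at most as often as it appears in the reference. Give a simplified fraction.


Reference word counts: {'bird': 1, 'dog': 1, 'fish': 2, 'heard': 1, 'wolf': 2}
Checking each candidate word (with clipping):
  'fish' -> in reference (ref count 2, used 1/2) -> match (matches: 1)
  'heard' -> in reference (ref count 1, used 1/1) -> match (matches: 2)
  'bird' -> in reference (ref count 1, used 1/1) -> match (matches: 3)
  'or' -> not in reference -> no match (matches: 3)
  'fish' -> in reference (ref count 2, used 2/2) -> match (matches: 4)
  'dog' -> in reference (ref count 1, used 1/1) -> match (matches: 5)
  'wolf' -> in reference (ref count 2, used 1/2) -> match (matches: 6)
  'quick' -> not in reference -> no match (matches: 6)
  'dog' -> ref count 1 already used up (1/1) -> clipped, no match (matches: 6)
Clipped matches: 6, Candidate length: 9
Precision = 6/9 = 2/3

2/3


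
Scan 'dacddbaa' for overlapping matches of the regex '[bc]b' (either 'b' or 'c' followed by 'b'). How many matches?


Pattern: [bc]b means either 'b' or 'c' followed by 'b'.
Scanning 'dacddbaa' position-by-position:
  Pos 0: window 'da' -> no
  Pos 1: window 'ac' -> no
  Pos 2: window 'cd' -> no
  Pos 3: window 'dd' -> no
  Pos 4: window 'db' -> no
  Pos 5: window 'ba' -> no
  Pos 6: window 'aa' -> no
  Pos 7: window 'a' -> no
Total matches: 0

0


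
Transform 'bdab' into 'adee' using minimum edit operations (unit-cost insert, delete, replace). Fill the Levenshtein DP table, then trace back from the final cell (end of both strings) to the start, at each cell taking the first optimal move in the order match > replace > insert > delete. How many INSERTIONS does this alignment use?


Edit distance = 3. Backtracking from cell (4, 4) with preference match > replace > insert > delete,
then listing the resulting alignment 'bdab' -> 'adee' left to right:
  Step 1: replace b->a
  Step 2: keep 'd'
  Step 3: replace a->e
  Step 4: replace b->e
Total insertions: 0

0


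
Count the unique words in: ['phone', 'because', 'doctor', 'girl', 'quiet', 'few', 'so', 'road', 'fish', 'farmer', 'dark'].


Listing all tokens and tracking unique types:
  Token 1: 'phone' -> NEW (unique so far: 1)
  Token 2: 'because' -> NEW (unique so far: 2)
  Token 3: 'doctor' -> NEW (unique so far: 3)
  Token 4: 'girl' -> NEW (unique so far: 4)
  Token 5: 'quiet' -> NEW (unique so far: 5)
  Token 6: 'few' -> NEW (unique so far: 6)
  Token 7: 'so' -> NEW (unique so far: 7)
  Token 8: 'road' -> NEW (unique so far: 8)
  Token 9: 'fish' -> NEW (unique so far: 9)
  Token 10: 'farmer' -> NEW (unique so far: 10)
  Token 11: 'dark' -> NEW (unique so far: 11)
Unique types: ('because', 'dark', 'doctor', 'farmer', 'few', 'fish', 'girl', 'phone', 'quiet', 'road', 'so')
Vocabulary size: 11

11


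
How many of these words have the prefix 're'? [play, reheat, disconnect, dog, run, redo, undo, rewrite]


Checking each word for prefix 're':
  'play' -> no (count: 0)
  'reheat' -> YES, starts with 're' (count: 1)
  'disconnect' -> no (count: 1)
  'dog' -> no (count: 1)
  'run' -> no (count: 1)
  'redo' -> YES, starts with 're' (count: 2)
  'undo' -> no (count: 2)
  'rewrite' -> YES, starts with 're' (count: 3)
Total with prefix 're': 3

3


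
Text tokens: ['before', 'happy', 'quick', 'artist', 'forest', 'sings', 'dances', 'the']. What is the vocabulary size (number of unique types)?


Listing all tokens and tracking unique types:
  Token 1: 'before' -> NEW (unique so far: 1)
  Token 2: 'happy' -> NEW (unique so far: 2)
  Token 3: 'quick' -> NEW (unique so far: 3)
  Token 4: 'artist' -> NEW (unique so far: 4)
  Token 5: 'forest' -> NEW (unique so far: 5)
  Token 6: 'sings' -> NEW (unique so far: 6)
  Token 7: 'dances' -> NEW (unique so far: 7)
  Token 8: 'the' -> NEW (unique so far: 8)
Unique types: ('artist', 'before', 'dances', 'forest', 'happy', 'quick', 'sings', 'the')
Vocabulary size: 8

8


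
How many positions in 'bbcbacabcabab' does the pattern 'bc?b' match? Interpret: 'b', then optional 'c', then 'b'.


Pattern: bc?b means 'b', then optional 'c', then 'b'.
Scanning 'bbcbacabcabab' position-by-position:
  Pos 0: window 'bbc' -> MATCH
  Pos 1: window 'bcb' -> MATCH
  Pos 2: window 'cba' -> no
  Pos 3: window 'bac' -> no
  Pos 4: window 'aca' -> no
  Pos 5: window 'cab' -> no
  Pos 6: window 'abc' -> no
  Pos 7: window 'bca' -> no
  Pos 8: window 'cab' -> no
  Pos 9: window 'aba' -> no
  Pos 10: window 'bab' -> no
  Pos 11: window 'ab' -> no
  Pos 12: window 'b' -> no
Total matches: 2

2


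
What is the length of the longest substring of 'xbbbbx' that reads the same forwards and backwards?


Scanning 'xbbbbx' for palindromic substrings.
Substring at positions 0-5: 'xbbbbx'.
Check: reverse('xbbbbx') = 'xbbbbx' -> palindrome confirmed.
No longer palindromic substring exists; longest length = 6

6


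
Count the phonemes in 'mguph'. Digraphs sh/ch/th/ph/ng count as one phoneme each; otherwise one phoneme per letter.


Parsing 'mguph' greedily, digraphs first:
  'm' -> consonant phoneme (phonemes so far: 1)
  'g' -> consonant phoneme (phonemes so far: 2)
  'u' -> vowel phoneme (phonemes so far: 3)
  'ph' -> digraph (1 consonant phoneme) (phonemes so far: 4)
Total phonemes: 4

4


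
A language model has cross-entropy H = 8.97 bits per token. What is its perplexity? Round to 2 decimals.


Perplexity formula: PP = 2^H
H = 8.97
PP = 2^8.97
Decompose: 2^8.97 = 2^8 * 2^0.97
2^8 = 256, 2^0.97 ~ 1.9588406
PP ~ 256 * 1.9588406 = 501.4631936
Rounded to 2 decimals: 501.46

501.46


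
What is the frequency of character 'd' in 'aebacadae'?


Scanning 'aebacadae' for 'd':
  Position 6: 'd' -> MATCH (count: 1)
Total occurrences of 'd': 1

1


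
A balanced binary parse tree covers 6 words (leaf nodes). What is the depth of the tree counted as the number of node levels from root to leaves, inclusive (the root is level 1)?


In a balanced binary tree with n leaves the deepest leaf is ceil(log2(n)) edges below the root,
so counting node levels inclusive of root and leaves gives ceil(log2(n)) + 1 levels.
log2(6) = 2.5850
ceil(2.5850) = 3
levels = 3 + 1 = 4

4


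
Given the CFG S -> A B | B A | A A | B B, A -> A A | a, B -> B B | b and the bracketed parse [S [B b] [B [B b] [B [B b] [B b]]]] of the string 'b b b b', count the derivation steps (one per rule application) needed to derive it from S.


Every bracketed nonterminal node [X ...] in the tree is produced by exactly one rule application.
Reading the tree off as a leftmost derivation:
  Step 1: S  =>  B B   (applied S -> B B)
  Step 2: B B  =>  b B   (applied B -> b)
  Step 3: b B  =>  b B B   (applied B -> B B)
  Step 4: b B B  =>  b b B   (applied B -> b)
  Step 5: b b B  =>  b b B B   (applied B -> B B)
  Step 6: b b B B  =>  b b b B   (applied B -> b)
  Step 7: b b b B  =>  b b b b   (applied B -> b)
Final yield: b b b b
Total rewrite steps: 7

7


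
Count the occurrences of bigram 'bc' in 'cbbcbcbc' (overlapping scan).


Scanning 'cbbcbcbc' for bigram 'bc':
  Position 0: 'cb' -> no
  Position 1: 'bb' -> no
  Position 2: 'bc' -> MATCH
  Position 3: 'cb' -> no
  Position 4: 'bc' -> MATCH
  Position 5: 'cb' -> no
  Position 6: 'bc' -> MATCH
Total matches: 3

3


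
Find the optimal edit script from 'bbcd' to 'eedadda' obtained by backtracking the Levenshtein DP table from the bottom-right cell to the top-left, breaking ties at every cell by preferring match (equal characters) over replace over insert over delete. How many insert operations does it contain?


Edit distance = 6. Backtracking from cell (4, 7) with preference match > replace > insert > delete,
then listing the resulting alignment 'bbcd' -> 'eedadda' left to right:
  Step 1: insert 'e' [insertion #1]
  Step 2: insert 'e' [insertion #2]
  Step 3: replace b->d
  Step 4: replace b->a
  Step 5: replace c->d
  Step 6: keep 'd'
  Step 7: insert 'a' [insertion #3]
Total insertions: 3

3


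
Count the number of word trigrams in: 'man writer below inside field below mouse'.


Word trigrams from [7] words:
  Trigram 1: (man writer below)
  Trigram 2: (writer below inside)
  Trigram 3: (below inside field)
  Trigram 4: (inside field below)
  Trigram 5: (field below mouse)
Total word trigrams: 7 - 2 = 5

5


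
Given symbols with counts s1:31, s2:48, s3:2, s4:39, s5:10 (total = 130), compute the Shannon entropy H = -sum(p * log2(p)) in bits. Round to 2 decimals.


Computing entropy H = -sum(p_i * log2(p_i)):
  s1: p = 31/130 = 0.2385, -p*log2(p) = 0.4932
  s2: p = 48/130 = 0.3692, -p*log2(p) = 0.5307
  s3: p = 2/130 = 0.0154, -p*log2(p) = 0.0927
  s4: p = 39/130 = 0.3000, -p*log2(p) = 0.5211
  s5: p = 10/130 = 0.0769, -p*log2(p) = 0.2846
H = sum of terms = 1.9223
Rounded to 2 decimals: 1.92

1.92


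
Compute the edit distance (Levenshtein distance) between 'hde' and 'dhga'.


Building DP table for s1='hde' (len 3) and s2='dhga' (len 4):
       d  h  g  a
    0  1  2  3  4
  h 1  1  1  2  3
  d 2  1  2  2  3
  e 3  2  2  3  3
Edit distance = dp[3][4] = 3

3


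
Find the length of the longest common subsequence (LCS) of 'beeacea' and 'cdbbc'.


DP table for LCS of 'beeacea' and 'cdbbc':
       c  d  b  b  c
    0  0  0  0  0  0
  b 0  0  0  1  1  1
  e 0  0  0  1  1  1
  e 0  0  0  1  1  1
  a 0  0  0  1  1  1
  c 0  1  1  1  1  2
  e 0  1  1  1  1  2
  a 0  1  1  1  1  2
LCS: 'bc'
LCS length = 2

2


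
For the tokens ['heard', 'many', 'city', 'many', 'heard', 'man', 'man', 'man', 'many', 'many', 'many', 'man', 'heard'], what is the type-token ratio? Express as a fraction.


Tokens: 13
Unique types: ('city', 'heard', 'man', 'many') = 4
TTR = 4/13
Already in lowest terms.

4/13


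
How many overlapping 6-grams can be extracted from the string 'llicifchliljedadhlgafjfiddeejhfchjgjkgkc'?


String 'llicifchliljedadhlgafjfiddeejhfchjgjkgkc' has length L = 40.
Number of overlapping n-grams = L - n + 1
Substituting: 40 - 6 + 1 = 35

35


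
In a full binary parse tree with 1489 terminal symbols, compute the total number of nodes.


Leaf nodes (terminals): 1489
Internal nodes = n - 1 = 1489 - 1 = 1488
Total = leaves + internal = 1489 + 1488 = 2977

2977


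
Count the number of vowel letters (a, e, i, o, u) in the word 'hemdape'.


Scanning each character of 'hemdape':
  Position 1: 'h' -> consonant (running count: 0)
  Position 2: 'e' -> vowel (running count: 1)
  Position 3: 'm' -> consonant (running count: 1)
  Position 4: 'd' -> consonant (running count: 1)
  Position 5: 'a' -> vowel (running count: 2)
  Position 6: 'p' -> consonant (running count: 2)
  Position 7: 'e' -> vowel (running count: 3)
Total vowels: 3

3


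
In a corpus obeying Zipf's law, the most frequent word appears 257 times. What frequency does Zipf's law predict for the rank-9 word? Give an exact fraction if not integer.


Zipf's law: freq(rank) = f1 / rank
f1 = 257, rank = 9
freq = 257 / 9
GCD(257, 9) = 1
Simplified: 257/9

257/9


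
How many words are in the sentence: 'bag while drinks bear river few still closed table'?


Counting words by splitting on spaces:
  Word 1: 'bag'
  Word 2: 'while'
  Word 3: 'drinks'
  Word 4: 'bear'
  Word 5: 'river'
  Word 6: 'few'
  Word 7: 'still'
  Word 8: 'closed'
  Word 9: 'table'
Total words: 9

9


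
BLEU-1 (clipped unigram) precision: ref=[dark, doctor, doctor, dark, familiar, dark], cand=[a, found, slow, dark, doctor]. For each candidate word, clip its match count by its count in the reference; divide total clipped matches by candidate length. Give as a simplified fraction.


Reference word counts: {'dark': 3, 'doctor': 2, 'familiar': 1}
Checking each candidate word (with clipping):
  'a' -> not in reference -> no match (matches: 0)
  'found' -> not in reference -> no match (matches: 0)
  'slow' -> not in reference -> no match (matches: 0)
  'dark' -> in reference (ref count 3, used 1/3) -> match (matches: 1)
  'doctor' -> in reference (ref count 2, used 1/2) -> match (matches: 2)
Clipped matches: 2, Candidate length: 5
Precision = 2/5

2/5


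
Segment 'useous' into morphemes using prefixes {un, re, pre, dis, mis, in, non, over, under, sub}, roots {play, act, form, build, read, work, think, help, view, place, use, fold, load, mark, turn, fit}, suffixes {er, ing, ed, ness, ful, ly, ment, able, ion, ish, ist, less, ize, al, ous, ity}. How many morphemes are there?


Segmenting 'useous' against the inventory:
  'use' -> root (morpheme 1)
  'ous' -> suffix (morpheme 2)
Total morphemes: 2

2


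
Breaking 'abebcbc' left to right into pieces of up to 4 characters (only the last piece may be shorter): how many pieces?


'abebcbc' has 7 characters.
Chunking with max size 4:
  Chunk 1: 'abeb' (positions 0-3)
  Chunk 2: 'cbc' (positions 4-6)
Total chunks: ceil(7 / 4) = 2

2


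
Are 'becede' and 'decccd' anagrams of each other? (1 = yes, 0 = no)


Sort characters of 'becede': 'bcdeee'
Sort characters of 'decccd': 'cccdde'
Sorted forms differ -> they are NOT anagrams
Result: 0

0


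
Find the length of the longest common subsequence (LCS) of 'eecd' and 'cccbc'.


DP table for LCS of 'eecd' and 'cccbc':
       c  c  c  b  c
    0  0  0  0  0  0
  e 0  0  0  0  0  0
  e 0  0  0  0  0  0
  c 0  1  1  1  1  1
  d 0  1  1  1  1  1
LCS: 'c'
LCS length = 1

1


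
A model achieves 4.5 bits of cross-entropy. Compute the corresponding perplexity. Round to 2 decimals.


Perplexity formula: PP = 2^H
H = 4.5
PP = 2^4.5
Decompose: 2^4.5 = 2^4 * 2^0.5 = 2^4 * sqrt(2)
2^4 = 16, sqrt(2) ~ 1.4142136
PP ~ 16 * 1.4142136 = 22.6274176
Rounded to 2 decimals: 22.63

22.63


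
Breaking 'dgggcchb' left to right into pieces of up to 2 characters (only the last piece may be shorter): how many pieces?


'dgggcchb' has 8 characters.
Chunking with max size 2:
  Chunk 1: 'dg' (positions 0-1)
  Chunk 2: 'gg' (positions 2-3)
  Chunk 3: 'cc' (positions 4-5)
  Chunk 4: 'hb' (positions 6-7)
Total chunks: ceil(8 / 2) = 4

4


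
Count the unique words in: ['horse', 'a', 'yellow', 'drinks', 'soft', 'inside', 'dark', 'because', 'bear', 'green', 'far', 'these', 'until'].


Listing all tokens and tracking unique types:
  Token 1: 'horse' -> NEW (unique so far: 1)
  Token 2: 'a' -> NEW (unique so far: 2)
  Token 3: 'yellow' -> NEW (unique so far: 3)
  Token 4: 'drinks' -> NEW (unique so far: 4)
  Token 5: 'soft' -> NEW (unique so far: 5)
  Token 6: 'inside' -> NEW (unique so far: 6)
  Token 7: 'dark' -> NEW (unique so far: 7)
  Token 8: 'because' -> NEW (unique so far: 8)
  Token 9: 'bear' -> NEW (unique so far: 9)
  Token 10: 'green' -> NEW (unique so far: 10)
  Token 11: 'far' -> NEW (unique so far: 11)
  Token 12: 'these' -> NEW (unique so far: 12)
  Token 13: 'until' -> NEW (unique so far: 13)
Unique types: ('a', 'bear', 'because', 'dark', 'drinks', 'far', 'green', 'horse', 'inside', 'soft', 'these', 'until', 'yellow')
Vocabulary size: 13

13


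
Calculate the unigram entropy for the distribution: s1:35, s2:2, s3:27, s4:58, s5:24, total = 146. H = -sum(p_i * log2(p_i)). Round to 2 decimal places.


Computing entropy H = -sum(p_i * log2(p_i)):
  s1: p = 35/146 = 0.2397, -p*log2(p) = 0.4940
  s2: p = 2/146 = 0.0137, -p*log2(p) = 0.0848
  s3: p = 27/146 = 0.1849, -p*log2(p) = 0.4503
  s4: p = 58/146 = 0.3973, -p*log2(p) = 0.5291
  s5: p = 24/146 = 0.1644, -p*log2(p) = 0.4282
H = sum of terms = 1.9864
Rounded to 2 decimals: 1.99

1.99


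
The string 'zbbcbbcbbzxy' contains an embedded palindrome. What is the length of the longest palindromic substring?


Scanning 'zbbcbbcbbzxy' for palindromic substrings.
Substring at positions 0-9: 'zbbcbbcbbz'.
Check: reverse('zbbcbbcbbz') = 'zbbcbbcbbz' -> palindrome confirmed.
Neighbouring characters ('-' / 'x') break symmetry, so it cannot extend further.
No longer palindromic substring exists; longest length = 10

10


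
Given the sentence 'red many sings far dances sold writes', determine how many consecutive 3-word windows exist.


Word trigrams from [7] words:
  Trigram 1: (red many sings)
  Trigram 2: (many sings far)
  Trigram 3: (sings far dances)
  Trigram 4: (far dances sold)
  Trigram 5: (dances sold writes)
Total word trigrams: 7 - 2 = 5

5


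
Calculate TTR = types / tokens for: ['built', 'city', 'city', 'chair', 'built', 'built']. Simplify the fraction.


Tokens: 6
Unique types: ('built', 'chair', 'city') = 3
TTR = 3/6
Simplify: divide both by 3 -> 1/2
TTR = 1/2

1/2


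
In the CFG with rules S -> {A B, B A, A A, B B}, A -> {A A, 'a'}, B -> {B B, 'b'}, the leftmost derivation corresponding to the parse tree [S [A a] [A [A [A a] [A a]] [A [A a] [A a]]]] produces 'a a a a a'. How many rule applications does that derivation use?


Every bracketed nonterminal node [X ...] in the tree is produced by exactly one rule application.
Reading the tree off as a leftmost derivation:
  Step 1: S  =>  A A   (applied S -> A A)
  Step 2: A A  =>  a A   (applied A -> a)
  Step 3: a A  =>  a A A   (applied A -> A A)
  Step 4: a A A  =>  a A A A   (applied A -> A A)
  Step 5: a A A A  =>  a a A A   (applied A -> a)
  Step 6: a a A A  =>  a a a A   (applied A -> a)
  Step 7: a a a A  =>  a a a A A   (applied A -> A A)
  Step 8: a a a A A  =>  a a a a A   (applied A -> a)
  Step 9: a a a a A  =>  a a a a a   (applied A -> a)
Final yield: a a a a a
Total rewrite steps: 9

9


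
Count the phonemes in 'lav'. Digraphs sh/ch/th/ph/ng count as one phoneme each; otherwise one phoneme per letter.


Parsing 'lav' greedily, digraphs first:
  'l' -> consonant phoneme (phonemes so far: 1)
  'a' -> vowel phoneme (phonemes so far: 2)
  'v' -> consonant phoneme (phonemes so far: 3)
Total phonemes: 3

3


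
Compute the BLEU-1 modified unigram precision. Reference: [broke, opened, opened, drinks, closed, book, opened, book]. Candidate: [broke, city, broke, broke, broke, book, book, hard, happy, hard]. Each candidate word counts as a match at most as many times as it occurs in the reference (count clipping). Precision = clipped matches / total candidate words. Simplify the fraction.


Reference word counts: {'book': 2, 'broke': 1, 'closed': 1, 'drinks': 1, 'opened': 3}
Checking each candidate word (with clipping):
  'broke' -> in reference (ref count 1, used 1/1) -> match (matches: 1)
  'city' -> not in reference -> no match (matches: 1)
  'broke' -> ref count 1 already used up (1/1) -> clipped, no match (matches: 1)
  'broke' -> ref count 1 already used up (1/1) -> clipped, no match (matches: 1)
  'broke' -> ref count 1 already used up (1/1) -> clipped, no match (matches: 1)
  'book' -> in reference (ref count 2, used 1/2) -> match (matches: 2)
  'book' -> in reference (ref count 2, used 2/2) -> match (matches: 3)
  'hard' -> not in reference -> no match (matches: 3)
  'happy' -> not in reference -> no match (matches: 3)
  'hard' -> not in reference -> no match (matches: 3)
Clipped matches: 3, Candidate length: 10
Precision = 3/10

3/10


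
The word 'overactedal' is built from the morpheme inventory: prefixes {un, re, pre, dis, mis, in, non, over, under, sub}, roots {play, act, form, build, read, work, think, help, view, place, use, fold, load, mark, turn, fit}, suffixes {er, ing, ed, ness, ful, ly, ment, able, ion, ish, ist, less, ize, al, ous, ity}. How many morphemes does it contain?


Segmenting 'overactedal' against the inventory:
  'over' -> prefix (morpheme 1)
  'act' -> root (morpheme 2)
  'ed' -> suffix (morpheme 3)
  'al' -> suffix (morpheme 4)
Total morphemes: 4

4


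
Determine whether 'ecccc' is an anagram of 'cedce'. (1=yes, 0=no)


Sort characters of 'ecccc': 'cccce'
Sort characters of 'cedce': 'ccdee'
Sorted forms differ -> they are NOT anagrams
Result: 0

0


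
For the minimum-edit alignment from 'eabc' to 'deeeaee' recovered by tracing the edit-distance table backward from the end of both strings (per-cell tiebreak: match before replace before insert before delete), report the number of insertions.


Edit distance = 5. Backtracking from cell (4, 7) with preference match > replace > insert > delete,
then listing the resulting alignment 'eabc' -> 'deeeaee' left to right:
  Step 1: insert 'd' [insertion #1]
  Step 2: insert 'e' [insertion #2]
  Step 3: insert 'e' [insertion #3]
  Step 4: keep 'e'
  Step 5: keep 'a'
  Step 6: replace b->e
  Step 7: replace c->e
Total insertions: 3

3


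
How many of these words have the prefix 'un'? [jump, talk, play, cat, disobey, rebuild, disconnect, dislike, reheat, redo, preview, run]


Checking each word for prefix 'un':
  'jump' -> no (count: 0)
  'talk' -> no (count: 0)
  'play' -> no (count: 0)
  'cat' -> no (count: 0)
  'disobey' -> no (count: 0)
  'rebuild' -> no (count: 0)
  'disconnect' -> no (count: 0)
  'dislike' -> no (count: 0)
  'reheat' -> no (count: 0)
  'redo' -> no (count: 0)
  'preview' -> no (count: 0)
  'run' -> no (count: 0)
Total with prefix 'un': 0

0


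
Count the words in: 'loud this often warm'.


Counting words by splitting on spaces:
  Word 1: 'loud'
  Word 2: 'this'
  Word 3: 'often'
  Word 4: 'warm'
Total words: 4

4


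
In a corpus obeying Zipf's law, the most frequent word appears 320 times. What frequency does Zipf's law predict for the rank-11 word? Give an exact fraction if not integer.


Zipf's law: freq(rank) = f1 / rank
f1 = 320, rank = 11
freq = 320 / 11
GCD(320, 11) = 1
Simplified: 320/11

320/11


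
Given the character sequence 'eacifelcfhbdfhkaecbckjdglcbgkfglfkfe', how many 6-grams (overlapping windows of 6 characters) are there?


String 'eacifelcfhbdfhkaecbckjdglcbgkfglfkfe' has length L = 36.
Number of overlapping n-grams = L - n + 1
Substituting: 36 - 6 + 1 = 31

31


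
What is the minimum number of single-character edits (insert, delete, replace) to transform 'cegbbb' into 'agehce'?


Building DP table for s1='cegbbb' (len 6) and s2='agehce' (len 6):
       a  g  e  h  c  e
    0  1  2  3  4  5  6
  c 1  1  2  3  4  4  5
  e 2  2  2  2  3  4  4
  g 3  3  2  3  3  4  5
  b 4  4  3  3  4  4  5
  b 5  5  4  4  4  5  5
  b 6  6  5  5  5  5  6
Edit distance = dp[6][6] = 6

6


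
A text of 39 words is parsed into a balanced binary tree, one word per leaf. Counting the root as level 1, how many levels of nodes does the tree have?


In a balanced binary tree with n leaves the deepest leaf is ceil(log2(n)) edges below the root,
so counting node levels inclusive of root and leaves gives ceil(log2(n)) + 1 levels.
log2(39) = 5.2854
ceil(5.2854) = 6
levels = 6 + 1 = 7

7


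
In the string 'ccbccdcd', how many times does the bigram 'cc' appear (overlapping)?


Scanning 'ccbccdcd' for bigram 'cc':
  Position 0: 'cc' -> MATCH
  Position 1: 'cb' -> no
  Position 2: 'bc' -> no
  Position 3: 'cc' -> MATCH
  Position 4: 'cd' -> no
  Position 5: 'dc' -> no
  Position 6: 'cd' -> no
Total matches: 2

2


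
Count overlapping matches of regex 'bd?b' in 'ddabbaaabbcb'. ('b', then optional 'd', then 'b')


Pattern: bd?b means 'b', then optional 'd', then 'b'.
Scanning 'ddabbaaabbcb' position-by-position:
  Pos 0: window 'dda' -> no
  Pos 1: window 'dab' -> no
  Pos 2: window 'abb' -> no
  Pos 3: window 'bba' -> MATCH
  Pos 4: window 'baa' -> no
  Pos 5: window 'aaa' -> no
  Pos 6: window 'aab' -> no
  Pos 7: window 'abb' -> no
  Pos 8: window 'bbc' -> MATCH
  Pos 9: window 'bcb' -> no
  Pos 10: window 'cb' -> no
  Pos 11: window 'b' -> no
Total matches: 2

2


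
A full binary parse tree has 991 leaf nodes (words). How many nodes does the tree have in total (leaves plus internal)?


Leaf nodes (terminals): 991
Internal nodes = n - 1 = 991 - 1 = 990
Total = leaves + internal = 991 + 990 = 1981

1981


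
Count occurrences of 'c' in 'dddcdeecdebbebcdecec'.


Scanning 'dddcdeecdebbebcdecec' for 'c':
  Position 3: 'c' -> MATCH (count: 1)
  Position 7: 'c' -> MATCH (count: 2)
  Position 14: 'c' -> MATCH (count: 3)
  Position 17: 'c' -> MATCH (count: 4)
  Position 19: 'c' -> MATCH (count: 5)
Total occurrences of 'c': 5

5


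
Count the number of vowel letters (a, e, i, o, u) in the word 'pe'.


Scanning each character of 'pe':
  Position 1: 'p' -> consonant (running count: 0)
  Position 2: 'e' -> vowel (running count: 1)
Total vowels: 1

1


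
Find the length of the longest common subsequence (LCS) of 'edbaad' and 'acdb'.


DP table for LCS of 'edbaad' and 'acdb':
       a  c  d  b
    0  0  0  0  0
  e 0  0  0  0  0
  d 0  0  0  1  1
  b 0  0  0  1  2
  a 0  1  1  1  2
  a 0  1  1  1  2
  d 0  1  1  2  2
LCS: 'db'
LCS length = 2

2


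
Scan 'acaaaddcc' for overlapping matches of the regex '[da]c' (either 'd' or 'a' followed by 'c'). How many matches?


Pattern: [da]c means either 'd' or 'a' followed by 'c'.
Scanning 'acaaaddcc' position-by-position:
  Pos 0: window 'ac' -> MATCH
  Pos 1: window 'ca' -> no
  Pos 2: window 'aa' -> no
  Pos 3: window 'aa' -> no
  Pos 4: window 'ad' -> no
  Pos 5: window 'dd' -> no
  Pos 6: window 'dc' -> MATCH
  Pos 7: window 'cc' -> no
  Pos 8: window 'c' -> no
Total matches: 2

2


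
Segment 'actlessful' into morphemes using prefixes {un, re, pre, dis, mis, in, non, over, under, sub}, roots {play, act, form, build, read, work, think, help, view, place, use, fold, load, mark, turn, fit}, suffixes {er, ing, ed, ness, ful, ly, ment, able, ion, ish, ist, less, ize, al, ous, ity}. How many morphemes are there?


Segmenting 'actlessful' against the inventory:
  'act' -> root (morpheme 1)
  'less' -> suffix (morpheme 2)
  'ful' -> suffix (morpheme 3)
Total morphemes: 3

3


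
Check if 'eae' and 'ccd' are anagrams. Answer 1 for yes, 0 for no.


Sort characters of 'eae': 'aee'
Sort characters of 'ccd': 'ccd'
Sorted forms differ -> they are NOT anagrams
Result: 0

0


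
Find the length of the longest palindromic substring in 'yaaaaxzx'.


Scanning 'yaaaaxzx' for palindromic substrings.
Substring at positions 1-4: 'aaaa'.
Check: reverse('aaaa') = 'aaaa' -> palindrome confirmed.
Neighbouring characters ('y' / 'x') break symmetry, so it cannot extend further.
No longer palindromic substring exists; longest length = 4

4


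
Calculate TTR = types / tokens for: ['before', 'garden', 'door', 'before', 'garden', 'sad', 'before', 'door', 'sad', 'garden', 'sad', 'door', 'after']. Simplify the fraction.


Tokens: 13
Unique types: ('after', 'before', 'door', 'garden', 'sad') = 5
TTR = 5/13
Already in lowest terms.

5/13


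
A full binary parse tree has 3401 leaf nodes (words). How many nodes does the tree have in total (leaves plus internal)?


Leaf nodes (terminals): 3401
Internal nodes = n - 1 = 3401 - 1 = 3400
Total = leaves + internal = 3401 + 3400 = 6801

6801


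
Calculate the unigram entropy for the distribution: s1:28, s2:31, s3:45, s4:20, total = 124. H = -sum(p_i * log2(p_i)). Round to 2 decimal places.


Computing entropy H = -sum(p_i * log2(p_i)):
  s1: p = 28/124 = 0.2258, -p*log2(p) = 0.4848
  s2: p = 31/124 = 0.2500, -p*log2(p) = 0.5000
  s3: p = 45/124 = 0.3629, -p*log2(p) = 0.5307
  s4: p = 20/124 = 0.1613, -p*log2(p) = 0.4246
H = sum of terms = 1.9401
Rounded to 2 decimals: 1.94

1.94


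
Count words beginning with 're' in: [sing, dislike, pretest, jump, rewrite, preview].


Checking each word for prefix 're':
  'sing' -> no (count: 0)
  'dislike' -> no (count: 0)
  'pretest' -> no (count: 0)
  'jump' -> no (count: 0)
  'rewrite' -> YES, starts with 're' (count: 1)
  'preview' -> no (count: 1)
Total with prefix 're': 1

1


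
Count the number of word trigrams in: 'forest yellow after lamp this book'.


Word trigrams from [6] words:
  Trigram 1: (forest yellow after)
  Trigram 2: (yellow after lamp)
  Trigram 3: (after lamp this)
  Trigram 4: (lamp this book)
Total word trigrams: 6 - 2 = 4

4


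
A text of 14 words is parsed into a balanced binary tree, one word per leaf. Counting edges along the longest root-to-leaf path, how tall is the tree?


In a balanced binary tree with n leaves the deepest leaf is ceil(log2(n)) edges below the root.
log2(14) = 3.8074
ceil(3.8074) = 4
height (edges) = 4

4


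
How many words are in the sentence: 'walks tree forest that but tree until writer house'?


Counting words by splitting on spaces:
  Word 1: 'walks'
  Word 2: 'tree'
  Word 3: 'forest'
  Word 4: 'that'
  Word 5: 'but'
  Word 6: 'tree'
  Word 7: 'until'
  Word 8: 'writer'
  Word 9: 'house'
Total words: 9

9


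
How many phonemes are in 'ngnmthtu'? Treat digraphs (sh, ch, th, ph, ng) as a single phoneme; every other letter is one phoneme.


Parsing 'ngnmthtu' greedily, digraphs first:
  'ng' -> digraph (1 consonant phoneme) (phonemes so far: 1)
  'n' -> consonant phoneme (phonemes so far: 2)
  'm' -> consonant phoneme (phonemes so far: 3)
  'th' -> digraph (1 consonant phoneme) (phonemes so far: 4)
  't' -> consonant phoneme (phonemes so far: 5)
  'u' -> vowel phoneme (phonemes so far: 6)
Total phonemes: 6

6


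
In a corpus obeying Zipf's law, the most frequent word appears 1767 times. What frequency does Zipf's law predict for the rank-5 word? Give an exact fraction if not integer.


Zipf's law: freq(rank) = f1 / rank
f1 = 1767, rank = 5
freq = 1767 / 5
GCD(1767, 5) = 1
Simplified: 1767/5

1767/5


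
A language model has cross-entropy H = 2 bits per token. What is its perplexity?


Perplexity formula: PP = 2^H
H = 2
PP = 2^2
Steps: 2^1 = 2, 2^2 = 4
PP = 4

4


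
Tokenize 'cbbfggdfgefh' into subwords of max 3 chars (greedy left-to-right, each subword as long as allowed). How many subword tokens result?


'cbbfggdfgefh' has 12 characters.
Chunking with max size 3:
  Chunk 1: 'cbb' (positions 0-2)
  Chunk 2: 'fgg' (positions 3-5)
  Chunk 3: 'dfg' (positions 6-8)
  Chunk 4: 'efh' (positions 9-11)
Total chunks: ceil(12 / 3) = 4

4


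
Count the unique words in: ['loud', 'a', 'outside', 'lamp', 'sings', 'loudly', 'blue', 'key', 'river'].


Listing all tokens and tracking unique types:
  Token 1: 'loud' -> NEW (unique so far: 1)
  Token 2: 'a' -> NEW (unique so far: 2)
  Token 3: 'outside' -> NEW (unique so far: 3)
  Token 4: 'lamp' -> NEW (unique so far: 4)
  Token 5: 'sings' -> NEW (unique so far: 5)
  Token 6: 'loudly' -> NEW (unique so far: 6)
  Token 7: 'blue' -> NEW (unique so far: 7)
  Token 8: 'key' -> NEW (unique so far: 8)
  Token 9: 'river' -> NEW (unique so far: 9)
Unique types: ('a', 'blue', 'key', 'lamp', 'loud', 'loudly', 'outside', 'river', 'sings')
Vocabulary size: 9

9


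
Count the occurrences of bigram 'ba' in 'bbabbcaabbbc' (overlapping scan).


Scanning 'bbabbcaabbbc' for bigram 'ba':
  Position 0: 'bb' -> no
  Position 1: 'ba' -> MATCH
  Position 2: 'ab' -> no
  Position 3: 'bb' -> no
  Position 4: 'bc' -> no
  Position 5: 'ca' -> no
  Position 6: 'aa' -> no
  Position 7: 'ab' -> no
  Position 8: 'bb' -> no
  Position 9: 'bb' -> no
  Position 10: 'bc' -> no
Total matches: 1

1


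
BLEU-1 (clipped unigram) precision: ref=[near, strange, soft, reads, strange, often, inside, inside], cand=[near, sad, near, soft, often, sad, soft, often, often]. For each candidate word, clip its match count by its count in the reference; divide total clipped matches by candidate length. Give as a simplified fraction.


Reference word counts: {'inside': 2, 'near': 1, 'often': 1, 'reads': 1, 'soft': 1, 'strange': 2}
Checking each candidate word (with clipping):
  'near' -> in reference (ref count 1, used 1/1) -> match (matches: 1)
  'sad' -> not in reference -> no match (matches: 1)
  'near' -> ref count 1 already used up (1/1) -> clipped, no match (matches: 1)
  'soft' -> in reference (ref count 1, used 1/1) -> match (matches: 2)
  'often' -> in reference (ref count 1, used 1/1) -> match (matches: 3)
  'sad' -> not in reference -> no match (matches: 3)
  'soft' -> ref count 1 already used up (1/1) -> clipped, no match (matches: 3)
  'often' -> ref count 1 already used up (1/1) -> clipped, no match (matches: 3)
  'often' -> ref count 1 already used up (1/1) -> clipped, no match (matches: 3)
Clipped matches: 3, Candidate length: 9
Precision = 3/9 = 1/3

1/3


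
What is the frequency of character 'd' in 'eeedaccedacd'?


Scanning 'eeedaccedacd' for 'd':
  Position 3: 'd' -> MATCH (count: 1)
  Position 8: 'd' -> MATCH (count: 2)
  Position 11: 'd' -> MATCH (count: 3)
Total occurrences of 'd': 3

3


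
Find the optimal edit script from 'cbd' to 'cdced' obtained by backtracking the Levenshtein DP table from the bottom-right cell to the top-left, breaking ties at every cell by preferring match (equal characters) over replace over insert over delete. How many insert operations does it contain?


Edit distance = 3. Backtracking from cell (3, 5) with preference match > replace > insert > delete,
then listing the resulting alignment 'cbd' -> 'cdced' left to right:
  Step 1: insert 'c' [insertion #1]
  Step 2: insert 'd' [insertion #2]
  Step 3: keep 'c'
  Step 4: replace b->e
  Step 5: keep 'd'
Total insertions: 2

2


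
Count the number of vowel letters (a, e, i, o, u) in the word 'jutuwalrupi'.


Scanning each character of 'jutuwalrupi':
  Position 1: 'j' -> consonant (running count: 0)
  Position 2: 'u' -> vowel (running count: 1)
  Position 3: 't' -> consonant (running count: 1)
  Position 4: 'u' -> vowel (running count: 2)
  Position 5: 'w' -> consonant (running count: 2)
  Position 6: 'a' -> vowel (running count: 3)
  Position 7: 'l' -> consonant (running count: 3)
  Position 8: 'r' -> consonant (running count: 3)
  Position 9: 'u' -> vowel (running count: 4)
  Position 10: 'p' -> consonant (running count: 4)
  Position 11: 'i' -> vowel (running count: 5)
Total vowels: 5

5


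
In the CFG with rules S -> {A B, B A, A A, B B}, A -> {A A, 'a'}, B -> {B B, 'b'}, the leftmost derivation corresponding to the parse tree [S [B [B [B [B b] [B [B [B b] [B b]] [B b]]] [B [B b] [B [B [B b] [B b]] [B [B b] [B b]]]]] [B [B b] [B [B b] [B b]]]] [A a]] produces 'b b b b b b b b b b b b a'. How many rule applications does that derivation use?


Every bracketed nonterminal node [X ...] in the tree is produced by exactly one rule application.
Reading the tree off as a leftmost derivation:
  Step 1: S  =>  B A   (applied S -> B A)
  Step 2: B A  =>  B B A   (applied B -> B B)
  Step 3: B B A  =>  B B B A   (applied B -> B B)
  Step 4: B B B A  =>  B B B B A   (applied B -> B B)
  Step 5: B B B B A  =>  b B B B A   (applied B -> b)
  Step 6: b B B B A  =>  b B B B B A   (applied B -> B B)
  Step 7: b B B B B A  =>  b B B B B B A   (applied B -> B B)
  Step 8: b B B B B B A  =>  b b B B B B A   (applied B -> b)
  Step 9: b b B B B B A  =>  b b b B B B A   (applied B -> b)
  Step 10: b b b B B B A  =>  b b b b B B A   (applied B -> b)
  Step 11: b b b b B B A  =>  b b b b B B B A   (applied B -> B B)
  Step 12: b b b b B B B A  =>  b b b b b B B A   (applied B -> b)
  Step 13: b b b b b B B A  =>  b b b b b B B B A   (applied B -> B B)
  Step 14: b b b b b B B B A  =>  b b b b b B B B B A   (applied B -> B B)
  Step 15: b b b b b B B B B A  =>  b b b b b b B B B A   (applied B -> b)
  Step 16: b b b b b b B B B A  =>  b b b b b b b B B A   (applied B -> b)
  Step 17: b b b b b b b B B A  =>  b b b b b b b B B B A   (applied B -> B B)
  Step 18: b b b b b b b B B B A  =>  b b b b b b b b B B A   (applied B -> b)
  Step 19: b b b b b b b b B B A  =>  b b b b b b b b b B A   (applied B -> b)
  Step 20: b b b b b b b b b B A  =>  b b b b b b b b b B B A   (applied B -> B B)
  Step 21: b b b b b b b b b B B A  =>  b b b b b b b b b b B A   (applied B -> b)
  Step 22: b b b b b b b b b b B A  =>  b b b b b b b b b b B B A   (applied B -> B B)
  Step 23: b b b b b b b b b b B B A  =>  b b b b b b b b b b b B A   (applied B -> b)
  Step 24: b b b b b b b b b b b B A  =>  b b b b b b b b b b b b A   (applied B -> b)
  Step 25: b b b b b b b b b b b b A  =>  b b b b b b b b b b b b a   (applied A -> a)
Final yield: b b b b b b b b b b b b a
Total rewrite steps: 25

25


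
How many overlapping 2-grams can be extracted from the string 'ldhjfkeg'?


String 'ldhjfkeg' has length L = 8.
Number of overlapping n-grams = L - n + 1
Substituting: 8 - 2 + 1 = 7

7


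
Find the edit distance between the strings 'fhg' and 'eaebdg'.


Building DP table for s1='fhg' (len 3) and s2='eaebdg' (len 6):
       e  a  e  b  d  g
    0  1  2  3  4  5  6
  f 1  1  2  3  4  5  6
  h 2  2  2  3  4  5  6
  g 3  3  3  3  4  5  5
Edit distance = dp[3][6] = 5

5


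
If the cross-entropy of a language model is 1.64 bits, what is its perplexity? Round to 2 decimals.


Perplexity formula: PP = 2^H
H = 1.64
PP = 2^1.64
Decompose: 2^1.64 = 2^1 * 2^0.64
2^1 = 2, 2^0.64 ~ 1.5583292
PP ~ 2 * 1.5583292 = 3.1166584
Rounded to 2 decimals: 3.12

3.12


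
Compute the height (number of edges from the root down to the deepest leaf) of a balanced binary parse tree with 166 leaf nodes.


In a balanced binary tree with n leaves the deepest leaf is ceil(log2(n)) edges below the root.
log2(166) = 7.3750
ceil(7.3750) = 8
height (edges) = 8

8


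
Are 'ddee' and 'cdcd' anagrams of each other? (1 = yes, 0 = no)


Sort characters of 'ddee': 'ddee'
Sort characters of 'cdcd': 'ccdd'
Sorted forms differ -> they are NOT anagrams
Result: 0

0


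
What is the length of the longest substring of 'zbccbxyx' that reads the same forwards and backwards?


Scanning 'zbccbxyx' for palindromic substrings.
Substring at positions 1-4: 'bccb'.
Check: reverse('bccb') = 'bccb' -> palindrome confirmed.
Neighbouring characters ('z' / 'x') break symmetry, so it cannot extend further.
No longer palindromic substring exists; longest length = 4

4


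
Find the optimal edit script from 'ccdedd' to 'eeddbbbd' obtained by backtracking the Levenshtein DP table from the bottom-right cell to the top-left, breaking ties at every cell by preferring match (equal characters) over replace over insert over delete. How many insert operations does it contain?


Edit distance = 6. Backtracking from cell (6, 8) with preference match > replace > insert > delete,
then listing the resulting alignment 'ccdedd' -> 'eeddbbbd' left to right:
  Step 1: insert 'e' [insertion #1]
  Step 2: replace c->e
  Step 3: replace c->d
  Step 4: keep 'd'
  Step 5: insert 'b' [insertion #2]
  Step 6: replace e->b
  Step 7: replace d->b
  Step 8: keep 'd'
Total insertions: 2

2


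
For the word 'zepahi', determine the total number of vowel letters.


Scanning each character of 'zepahi':
  Position 1: 'z' -> consonant (running count: 0)
  Position 2: 'e' -> vowel (running count: 1)
  Position 3: 'p' -> consonant (running count: 1)
  Position 4: 'a' -> vowel (running count: 2)
  Position 5: 'h' -> consonant (running count: 2)
  Position 6: 'i' -> vowel (running count: 3)
Total vowels: 3

3
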